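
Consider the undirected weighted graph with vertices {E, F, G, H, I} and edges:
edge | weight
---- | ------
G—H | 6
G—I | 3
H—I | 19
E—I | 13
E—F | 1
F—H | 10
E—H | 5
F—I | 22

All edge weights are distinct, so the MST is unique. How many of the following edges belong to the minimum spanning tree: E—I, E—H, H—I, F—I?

Kruskal: consider edges lightest-first.
E—F (1): add. Components now {E,F} {G} {H} {I}
G—I (3): add. Components now {E,F} {G,I} {H}
E—H (5): add. Components now {E,F,H} {G,I}
G—H (6): add. Components now {E,F,G,H,I}
MST edge set: {E—F, G—I, E—H, G—H}.
Of the listed edges, {E—H} are in the MST → 1.

1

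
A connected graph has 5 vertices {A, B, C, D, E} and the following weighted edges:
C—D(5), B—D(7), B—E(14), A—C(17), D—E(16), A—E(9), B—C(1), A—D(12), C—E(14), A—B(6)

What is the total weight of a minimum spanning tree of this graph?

Grow the tree from A using Prim:
Step 1: frontier [A—B 6, A—E 9, A—D 12, A—C 17] → take A—B (6); add B.
Step 2: frontier [A—E 9, A—D 12, A—C 17, B—C 1, B—D 7, B—E 14] → take B—C (1); add C.
Step 3: frontier [A—E 9, A—D 12, B—D 7, B—E 14, C—D 5, C—E 14] → take C—D (5); add D.
Step 4: frontier [A—E 9, B—E 14, C—E 14, D—E 16] → take A—E (9); add E.
MST edges: A—B, B—C, C—D, A—E; total weight 6+1+5+9 = 21.

21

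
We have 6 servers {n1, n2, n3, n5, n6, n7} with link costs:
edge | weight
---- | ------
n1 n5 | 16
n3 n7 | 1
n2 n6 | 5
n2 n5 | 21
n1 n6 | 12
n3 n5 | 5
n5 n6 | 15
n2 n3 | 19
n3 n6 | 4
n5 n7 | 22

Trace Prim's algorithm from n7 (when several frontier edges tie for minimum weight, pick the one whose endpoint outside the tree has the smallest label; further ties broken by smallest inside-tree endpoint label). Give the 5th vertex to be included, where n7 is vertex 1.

n5

Prim, starting at n7.
Step 1: cheapest edge leaving the tree is n3 n7 (1); add n3.
Step 2: cheapest edge leaving the tree is n3 n6 (4); add n6.
Step 3: cheapest edge leaving the tree is n2 n6 (5); add n2.
Step 4: cheapest edge leaving the tree is n3 n5 (5); add n5.
Step 5: cheapest edge leaving the tree is n1 n6 (12); add n1.
Vertex order: n7, n3, n6, n2, n5, n1. The 5th vertex is n5.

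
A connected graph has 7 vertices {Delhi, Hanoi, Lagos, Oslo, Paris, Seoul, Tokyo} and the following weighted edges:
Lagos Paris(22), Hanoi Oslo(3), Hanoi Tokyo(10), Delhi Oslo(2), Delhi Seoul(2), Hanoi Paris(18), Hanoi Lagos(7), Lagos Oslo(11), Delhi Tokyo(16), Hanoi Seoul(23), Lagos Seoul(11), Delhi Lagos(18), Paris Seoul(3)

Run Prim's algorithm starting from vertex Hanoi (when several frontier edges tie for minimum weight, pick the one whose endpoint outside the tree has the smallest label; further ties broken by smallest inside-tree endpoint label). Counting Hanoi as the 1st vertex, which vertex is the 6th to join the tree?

Lagos

Prim, starting at Hanoi.
Step 1: frontier [Hanoi Oslo 3, Hanoi Lagos 7, Hanoi Tokyo 10, Hanoi Paris 18, Hanoi Seoul 23] → take Hanoi Oslo (3); add Oslo.
Step 2: frontier [Hanoi Lagos 7, Hanoi Tokyo 10, Hanoi Paris 18, Hanoi Seoul 23, Delhi Oslo 2, Lagos Oslo 11] → take Delhi Oslo (2); add Delhi.
Step 3: frontier [Delhi Seoul 2, Delhi Tokyo 16, Delhi Lagos 18, Hanoi Lagos 7, Hanoi Tokyo 10, Hanoi Paris 18, Hanoi Seoul 23, Lagos Oslo 11] → take Delhi Seoul (2); add Seoul.
Step 4: frontier [Delhi Tokyo 16, Delhi Lagos 18, Hanoi Lagos 7, Hanoi Tokyo 10, Hanoi Paris 18, Lagos Oslo 11, Paris Seoul 3, Lagos Seoul 11] → take Paris Seoul (3); add Paris.
Step 5: frontier [Delhi Tokyo 16, Delhi Lagos 18, Hanoi Lagos 7, Hanoi Tokyo 10, Lagos Oslo 11, Lagos Paris 22, Lagos Seoul 11] → take Hanoi Lagos (7); add Lagos.
Step 6: frontier [Delhi Tokyo 16, Hanoi Tokyo 10] → take Hanoi Tokyo (10); add Tokyo.
Vertex order: Hanoi, Oslo, Delhi, Seoul, Paris, Lagos, Tokyo. The 6th vertex is Lagos.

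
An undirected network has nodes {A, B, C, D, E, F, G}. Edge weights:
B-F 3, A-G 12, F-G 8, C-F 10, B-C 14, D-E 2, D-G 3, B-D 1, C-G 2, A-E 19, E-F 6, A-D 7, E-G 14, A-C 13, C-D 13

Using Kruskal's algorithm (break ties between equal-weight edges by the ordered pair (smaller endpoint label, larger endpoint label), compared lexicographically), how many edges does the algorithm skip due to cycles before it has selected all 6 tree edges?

Sort edges by weight, then run Kruskal:
B-D (1): add. Components now {A} {B,D} {C} {E} {F} {G}
C-G (2): add. Components now {A} {B,D} {C,G} {E} {F}
D-E (2): add. Components now {A} {B,D,E} {C,G} {F}
B-F (3): add. Components now {A} {B,D,E,F} {C,G}
D-G (3): add. Components now {A} {B,C,D,E,F,G}
E-F (6): skip — E and F already connected.
A-D (7): add. Components now {A,B,C,D,E,F,G}
Edges rejected before the tree was complete: 1.

1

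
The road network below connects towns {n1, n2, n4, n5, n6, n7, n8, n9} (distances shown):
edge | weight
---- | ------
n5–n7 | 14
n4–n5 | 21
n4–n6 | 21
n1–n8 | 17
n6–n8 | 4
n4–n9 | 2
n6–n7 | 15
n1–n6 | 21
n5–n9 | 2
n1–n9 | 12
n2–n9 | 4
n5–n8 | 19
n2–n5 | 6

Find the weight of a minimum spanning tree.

53

Sort edges by weight, then run Kruskal:
n4–n9 (2): add — endpoints in different components.
n5–n9 (2): add — endpoints in different components.
n2–n9 (4): add — endpoints in different components.
n6–n8 (4): add — endpoints in different components.
n2–n5 (6): skip — n2 and n5 already connected.
n1–n9 (12): add — endpoints in different components.
n5–n7 (14): add — endpoints in different components.
n6–n7 (15): add — endpoints in different components.
MST edges: n4–n9, n5–n9, n2–n9, n6–n8, n1–n9, n5–n7, n6–n7; total weight 2+2+4+4+12+14+15 = 53.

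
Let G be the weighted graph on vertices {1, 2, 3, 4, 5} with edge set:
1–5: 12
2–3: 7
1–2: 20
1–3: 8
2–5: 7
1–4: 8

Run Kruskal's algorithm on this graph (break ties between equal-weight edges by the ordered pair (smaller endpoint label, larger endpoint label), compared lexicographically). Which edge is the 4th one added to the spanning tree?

Sort edges by weight, then run Kruskal:
2–3 (7): add — endpoints in different components.
2–5 (7): add — endpoints in different components.
1–3 (8): add — endpoints in different components.
1–4 (8): add — endpoints in different components.
The 4th edge added is 1–4.

1-4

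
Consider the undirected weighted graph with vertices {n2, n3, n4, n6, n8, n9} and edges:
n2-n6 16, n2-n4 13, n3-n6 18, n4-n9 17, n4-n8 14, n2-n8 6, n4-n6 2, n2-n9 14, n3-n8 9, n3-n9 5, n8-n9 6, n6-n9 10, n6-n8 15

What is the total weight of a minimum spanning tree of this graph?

29

Prim, starting at n4.
Step 1: cheapest edge leaving the tree is n4-n6 (2); add n6.
Step 2: cheapest edge leaving the tree is n6-n9 (10); add n9.
Step 3: cheapest edge leaving the tree is n3-n9 (5); add n3.
Step 4: cheapest edge leaving the tree is n8-n9 (6); add n8.
Step 5: cheapest edge leaving the tree is n2-n8 (6); add n2.
MST edges: n4-n6, n6-n9, n3-n9, n8-n9, n2-n8; total weight 2+10+5+6+6 = 29.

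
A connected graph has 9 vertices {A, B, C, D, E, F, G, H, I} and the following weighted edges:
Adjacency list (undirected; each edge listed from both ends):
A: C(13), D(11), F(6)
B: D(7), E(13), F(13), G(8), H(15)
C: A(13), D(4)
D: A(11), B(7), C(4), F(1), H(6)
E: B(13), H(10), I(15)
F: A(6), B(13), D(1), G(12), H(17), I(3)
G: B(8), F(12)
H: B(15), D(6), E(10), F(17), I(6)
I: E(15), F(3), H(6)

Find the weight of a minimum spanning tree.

Prim, starting at C.
Step 1: cheapest edge leaving the tree is C—D (4); add D.
Step 2: cheapest edge leaving the tree is D—F (1); add F.
Step 3: cheapest edge leaving the tree is F—I (3); add I.
Step 4: cheapest edge leaving the tree is A—F (6); add A.
Step 5: cheapest edge leaving the tree is D—H (6); add H.
Step 6: cheapest edge leaving the tree is B—D (7); add B.
Step 7: cheapest edge leaving the tree is B—G (8); add G.
Step 8: cheapest edge leaving the tree is E—H (10); add E.
MST edges: C—D, D—F, F—I, A—F, D—H, B—D, B—G, E—H; total weight 4+1+3+6+6+7+8+10 = 45.

45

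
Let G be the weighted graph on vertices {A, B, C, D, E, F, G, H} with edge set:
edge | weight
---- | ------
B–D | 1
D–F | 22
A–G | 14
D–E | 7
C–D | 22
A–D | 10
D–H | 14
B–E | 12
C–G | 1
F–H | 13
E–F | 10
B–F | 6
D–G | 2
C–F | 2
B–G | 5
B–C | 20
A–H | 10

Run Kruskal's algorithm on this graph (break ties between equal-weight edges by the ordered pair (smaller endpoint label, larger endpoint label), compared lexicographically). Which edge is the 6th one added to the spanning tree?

Kruskal's algorithm — process edges by increasing weight (ties by edge label):
B–D (1): add — endpoints in different components.
C–G (1): add — endpoints in different components.
C–F (2): add — endpoints in different components.
D–G (2): add — endpoints in different components.
B–G (5): skip — B and G already connected.
B–F (6): skip — B and F already connected.
D–E (7): add — endpoints in different components.
A–D (10): add — endpoints in different components.
A–H (10): add — endpoints in different components.
The 6th edge added is A–D.

A-D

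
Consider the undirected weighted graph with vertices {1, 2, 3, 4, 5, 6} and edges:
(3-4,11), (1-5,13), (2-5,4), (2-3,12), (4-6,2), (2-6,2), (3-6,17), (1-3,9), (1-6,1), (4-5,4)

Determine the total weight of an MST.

18

Sort edges by weight, then run Kruskal:
1-6 (1): add. Components now {1,6} {2} {3} {4} {5}
2-6 (2): add. Components now {1,2,6} {3} {4} {5}
4-6 (2): add. Components now {1,2,4,6} {3} {5}
2-5 (4): add. Components now {1,2,4,5,6} {3}
4-5 (4): skip — 4 and 5 already connected.
1-3 (9): add. Components now {1,2,3,4,5,6}
MST edges: 1-6, 2-6, 4-6, 2-5, 1-3; total weight 1+2+2+4+9 = 18.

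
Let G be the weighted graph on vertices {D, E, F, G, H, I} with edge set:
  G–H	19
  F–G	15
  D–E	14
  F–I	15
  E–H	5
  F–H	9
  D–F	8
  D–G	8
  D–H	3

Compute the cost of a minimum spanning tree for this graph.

Sort edges by weight, then run Kruskal:
D–H (3): add — endpoints in different components.
E–H (5): add — endpoints in different components.
D–F (8): add — endpoints in different components.
D–G (8): add — endpoints in different components.
F–H (9): skip — F and H already connected.
D–E (14): skip — D and E already connected.
F–G (15): skip — F and G already connected.
F–I (15): add — endpoints in different components.
MST edges: D–H, E–H, D–F, D–G, F–I; total weight 3+5+8+8+15 = 39.

39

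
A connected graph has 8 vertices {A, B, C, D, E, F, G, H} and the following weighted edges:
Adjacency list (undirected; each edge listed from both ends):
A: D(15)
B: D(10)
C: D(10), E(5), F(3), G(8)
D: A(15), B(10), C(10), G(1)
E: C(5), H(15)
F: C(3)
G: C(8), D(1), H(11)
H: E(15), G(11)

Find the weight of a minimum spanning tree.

53

Prim, starting at G.
Step 1: cheapest edge leaving the tree is D–G (1); add D.
Step 2: cheapest edge leaving the tree is C–G (8); add C.
Step 3: cheapest edge leaving the tree is C–F (3); add F.
Step 4: cheapest edge leaving the tree is C–E (5); add E.
Step 5: cheapest edge leaving the tree is B–D (10); add B.
Step 6: cheapest edge leaving the tree is G–H (11); add H.
Step 7: cheapest edge leaving the tree is A–D (15); add A.
MST edges: D–G, C–G, C–F, C–E, B–D, G–H, A–D; total weight 1+8+3+5+10+11+15 = 53.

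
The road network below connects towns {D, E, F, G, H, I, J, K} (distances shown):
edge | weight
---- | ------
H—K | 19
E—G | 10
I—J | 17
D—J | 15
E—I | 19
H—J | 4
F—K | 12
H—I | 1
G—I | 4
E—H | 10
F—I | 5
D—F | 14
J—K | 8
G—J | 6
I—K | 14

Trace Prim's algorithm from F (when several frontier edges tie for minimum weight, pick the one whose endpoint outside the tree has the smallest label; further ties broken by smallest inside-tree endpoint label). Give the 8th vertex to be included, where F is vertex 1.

Prim, starting at F.
Step 1: cheapest edge leaving the tree is F—I (5); add I.
Step 2: cheapest edge leaving the tree is H—I (1); add H.
Step 3: cheapest edge leaving the tree is G—I (4); add G.
Step 4: cheapest edge leaving the tree is H—J (4); add J.
Step 5: cheapest edge leaving the tree is J—K (8); add K.
Step 6: cheapest edge leaving the tree is E—G (10); add E.
Step 7: cheapest edge leaving the tree is D—F (14); add D.
Vertex order: F, I, H, G, J, K, E, D. The 8th vertex is D.

D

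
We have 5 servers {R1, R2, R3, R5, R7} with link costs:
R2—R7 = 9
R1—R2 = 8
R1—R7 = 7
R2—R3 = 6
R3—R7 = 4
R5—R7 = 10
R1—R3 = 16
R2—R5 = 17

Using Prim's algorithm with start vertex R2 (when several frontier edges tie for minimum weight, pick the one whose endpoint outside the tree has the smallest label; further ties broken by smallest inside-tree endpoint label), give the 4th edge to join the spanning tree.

R5-R7

Prim's algorithm from R2:
Step 1: cheapest edge leaving the tree is R2—R3 (6); add R3.
Step 2: cheapest edge leaving the tree is R3—R7 (4); add R7.
Step 3: cheapest edge leaving the tree is R1—R7 (7); add R1.
Step 4: cheapest edge leaving the tree is R5—R7 (10); add R5.
The 4th edge added is R5—R7.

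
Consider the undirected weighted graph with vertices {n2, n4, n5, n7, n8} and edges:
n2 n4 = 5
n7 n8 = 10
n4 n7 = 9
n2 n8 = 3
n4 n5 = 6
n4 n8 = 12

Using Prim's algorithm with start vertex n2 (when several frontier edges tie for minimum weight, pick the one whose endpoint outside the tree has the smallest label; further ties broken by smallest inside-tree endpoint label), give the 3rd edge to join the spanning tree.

n4-n5

Prim, starting at n2.
Step 1: frontier [n2 n8 3, n2 n4 5] → take n2 n8 (3); add n8.
Step 2: frontier [n2 n4 5, n7 n8 10, n4 n8 12] → take n2 n4 (5); add n4.
Step 3: frontier [n4 n5 6, n4 n7 9, n7 n8 10] → take n4 n5 (6); add n5.
Step 4: frontier [n4 n7 9, n7 n8 10] → take n4 n7 (9); add n7.
The 3rd edge added is n4 n5.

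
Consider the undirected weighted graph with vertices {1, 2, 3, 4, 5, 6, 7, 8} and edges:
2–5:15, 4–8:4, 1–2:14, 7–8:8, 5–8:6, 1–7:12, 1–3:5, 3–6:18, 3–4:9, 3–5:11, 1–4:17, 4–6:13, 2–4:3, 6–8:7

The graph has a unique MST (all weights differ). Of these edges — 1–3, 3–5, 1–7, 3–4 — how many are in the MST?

Kruskal: consider edges lightest-first.
2–4 (3): add — endpoints in different components.
4–8 (4): add — endpoints in different components.
1–3 (5): add — endpoints in different components.
5–8 (6): add — endpoints in different components.
6–8 (7): add — endpoints in different components.
7–8 (8): add — endpoints in different components.
3–4 (9): add — endpoints in different components.
MST edge set: {2–4, 4–8, 1–3, 5–8, 6–8, 7–8, 3–4}.
Of the listed edges, {1–3, 3–4} are in the MST → 2.

2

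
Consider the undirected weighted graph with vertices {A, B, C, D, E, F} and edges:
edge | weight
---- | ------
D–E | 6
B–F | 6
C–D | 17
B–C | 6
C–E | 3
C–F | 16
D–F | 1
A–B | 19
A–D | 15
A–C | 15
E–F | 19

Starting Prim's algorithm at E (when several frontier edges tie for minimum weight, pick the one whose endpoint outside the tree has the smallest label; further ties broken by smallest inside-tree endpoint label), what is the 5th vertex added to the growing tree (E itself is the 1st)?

F

Grow the tree from E using Prim:
Step 1: cheapest edge leaving the tree is C–E (3); add C.
Step 2: cheapest edge leaving the tree is B–C (6); add B.
Step 3: cheapest edge leaving the tree is D–E (6); add D.
Step 4: cheapest edge leaving the tree is D–F (1); add F.
Step 5: cheapest edge leaving the tree is A–C (15); add A.
Vertex order: E, C, B, D, F, A. The 5th vertex is F.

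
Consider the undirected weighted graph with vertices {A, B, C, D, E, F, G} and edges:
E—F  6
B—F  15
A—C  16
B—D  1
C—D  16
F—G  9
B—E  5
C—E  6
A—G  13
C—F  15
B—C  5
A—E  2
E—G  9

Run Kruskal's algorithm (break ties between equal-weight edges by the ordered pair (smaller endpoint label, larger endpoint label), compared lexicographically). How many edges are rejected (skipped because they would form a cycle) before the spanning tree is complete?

Kruskal: consider edges lightest-first.
B—D (1): add. Components now {A} {B,D} {C} {E} {F} {G}
A—E (2): add. Components now {A,E} {B,D} {C} {F} {G}
B—C (5): add. Components now {A,E} {B,C,D} {F} {G}
B—E (5): add. Components now {A,B,C,D,E} {F} {G}
C—E (6): skip — C and E already connected.
E—F (6): add. Components now {A,B,C,D,E,F} {G}
E—G (9): add. Components now {A,B,C,D,E,F,G}
Edges rejected before the tree was complete: 1.

1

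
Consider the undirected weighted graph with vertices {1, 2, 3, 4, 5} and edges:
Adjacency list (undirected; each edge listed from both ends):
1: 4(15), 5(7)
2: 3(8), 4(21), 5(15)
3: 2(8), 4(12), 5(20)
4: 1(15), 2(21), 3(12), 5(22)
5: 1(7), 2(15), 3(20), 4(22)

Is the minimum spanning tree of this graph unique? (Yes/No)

Sort edges by weight, then run Kruskal:
1–5 (7): add. Components now {1,5} {2} {3} {4}
2–3 (8): add. Components now {1,5} {2,3} {4}
3–4 (12): add. Components now {1,5} {2,3,4}
1–4 (15): add. Components now {1,2,3,4,5}
Non-tree edge 2–5 has weight 15, equal to the heaviest edge on its tree cycle — swapping gives another MST of the same weight. Not unique.

No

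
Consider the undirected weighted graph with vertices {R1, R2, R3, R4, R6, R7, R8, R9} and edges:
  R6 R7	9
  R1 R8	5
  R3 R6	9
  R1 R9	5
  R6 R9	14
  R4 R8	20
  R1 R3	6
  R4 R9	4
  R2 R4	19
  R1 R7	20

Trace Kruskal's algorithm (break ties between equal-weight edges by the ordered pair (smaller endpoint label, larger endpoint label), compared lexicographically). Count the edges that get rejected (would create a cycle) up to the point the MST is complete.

1

Kruskal: consider edges lightest-first.
R4 R9 (4): add — endpoints in different components.
R1 R8 (5): add — endpoints in different components.
R1 R9 (5): add — endpoints in different components.
R1 R3 (6): add — endpoints in different components.
R3 R6 (9): add — endpoints in different components.
R6 R7 (9): add — endpoints in different components.
R6 R9 (14): skip — R9 and R6 already connected.
R2 R4 (19): add — endpoints in different components.
Edges rejected before the tree was complete: 1.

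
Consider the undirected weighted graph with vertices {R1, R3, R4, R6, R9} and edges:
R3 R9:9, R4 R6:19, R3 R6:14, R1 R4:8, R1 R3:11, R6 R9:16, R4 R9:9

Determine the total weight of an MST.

40

Prim, starting at R4.
Step 1: frontier [R1 R4 8, R4 R9 9, R4 R6 19] → take R1 R4 (8); add R1.
Step 2: frontier [R1 R3 11, R4 R9 9, R4 R6 19] → take R4 R9 (9); add R9.
Step 3: frontier [R1 R3 11, R4 R6 19, R3 R9 9, R6 R9 16] → take R3 R9 (9); add R3.
Step 4: frontier [R3 R6 14, R4 R6 19, R6 R9 16] → take R3 R6 (14); add R6.
MST edges: R1 R4, R4 R9, R3 R9, R3 R6; total weight 8+9+9+14 = 40.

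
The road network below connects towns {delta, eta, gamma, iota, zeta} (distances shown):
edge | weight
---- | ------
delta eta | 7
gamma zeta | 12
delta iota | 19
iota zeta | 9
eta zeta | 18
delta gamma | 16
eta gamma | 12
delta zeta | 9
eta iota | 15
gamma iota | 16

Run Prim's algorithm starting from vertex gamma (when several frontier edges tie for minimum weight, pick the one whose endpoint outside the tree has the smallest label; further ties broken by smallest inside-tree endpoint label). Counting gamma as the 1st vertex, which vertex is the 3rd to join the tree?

delta

Prim's algorithm from gamma:
Step 1: frontier [eta gamma 12, gamma zeta 12, delta gamma 16, gamma iota 16] → take eta gamma (12); add eta.
Step 2: frontier [delta eta 7, eta iota 15, eta zeta 18, gamma zeta 12, delta gamma 16, gamma iota 16] → take delta eta (7); add delta.
Step 3: frontier [delta zeta 9, delta iota 19, eta iota 15, eta zeta 18, gamma zeta 12, gamma iota 16] → take delta zeta (9); add zeta.
Step 4: frontier [delta iota 19, eta iota 15, gamma iota 16, iota zeta 9] → take iota zeta (9); add iota.
Vertex order: gamma, eta, delta, zeta, iota. The 3rd vertex is delta.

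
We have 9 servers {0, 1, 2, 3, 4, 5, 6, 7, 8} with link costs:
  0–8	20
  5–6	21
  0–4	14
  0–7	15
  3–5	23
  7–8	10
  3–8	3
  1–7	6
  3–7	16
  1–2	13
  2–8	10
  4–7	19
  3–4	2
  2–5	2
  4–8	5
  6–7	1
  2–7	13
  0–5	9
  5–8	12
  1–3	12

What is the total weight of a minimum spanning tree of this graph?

43

Sort edges by weight, then run Kruskal:
6–7 (1): add — endpoints in different components.
2–5 (2): add — endpoints in different components.
3–4 (2): add — endpoints in different components.
3–8 (3): add — endpoints in different components.
4–8 (5): skip — 4 and 8 already connected.
1–7 (6): add — endpoints in different components.
0–5 (9): add — endpoints in different components.
2–8 (10): add — endpoints in different components.
7–8 (10): add — endpoints in different components.
MST edges: 6–7, 2–5, 3–4, 3–8, 1–7, 0–5, 2–8, 7–8; total weight 1+2+2+3+6+9+10+10 = 43.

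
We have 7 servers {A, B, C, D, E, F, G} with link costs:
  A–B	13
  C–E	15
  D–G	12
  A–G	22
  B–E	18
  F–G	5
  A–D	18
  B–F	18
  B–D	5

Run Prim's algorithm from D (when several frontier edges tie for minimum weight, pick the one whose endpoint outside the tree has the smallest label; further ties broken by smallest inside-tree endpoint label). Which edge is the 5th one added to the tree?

Prim's algorithm from D:
Step 1: cheapest edge leaving the tree is B–D (5); add B.
Step 2: cheapest edge leaving the tree is D–G (12); add G.
Step 3: cheapest edge leaving the tree is F–G (5); add F.
Step 4: cheapest edge leaving the tree is A–B (13); add A.
Step 5: cheapest edge leaving the tree is B–E (18); add E.
Step 6: cheapest edge leaving the tree is C–E (15); add C.
The 5th edge added is B–E.

B-E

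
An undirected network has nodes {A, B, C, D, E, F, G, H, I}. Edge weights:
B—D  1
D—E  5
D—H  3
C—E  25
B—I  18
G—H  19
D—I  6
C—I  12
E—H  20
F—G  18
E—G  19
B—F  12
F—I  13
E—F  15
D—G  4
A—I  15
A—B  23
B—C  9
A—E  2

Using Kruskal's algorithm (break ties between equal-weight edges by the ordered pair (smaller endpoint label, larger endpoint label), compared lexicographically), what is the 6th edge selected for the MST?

D-I

Kruskal: consider edges lightest-first.
B—D (1): add — endpoints in different components.
A—E (2): add — endpoints in different components.
D—H (3): add — endpoints in different components.
D—G (4): add — endpoints in different components.
D—E (5): add — endpoints in different components.
D—I (6): add — endpoints in different components.
B—C (9): add — endpoints in different components.
B—F (12): add — endpoints in different components.
The 6th edge added is D—I.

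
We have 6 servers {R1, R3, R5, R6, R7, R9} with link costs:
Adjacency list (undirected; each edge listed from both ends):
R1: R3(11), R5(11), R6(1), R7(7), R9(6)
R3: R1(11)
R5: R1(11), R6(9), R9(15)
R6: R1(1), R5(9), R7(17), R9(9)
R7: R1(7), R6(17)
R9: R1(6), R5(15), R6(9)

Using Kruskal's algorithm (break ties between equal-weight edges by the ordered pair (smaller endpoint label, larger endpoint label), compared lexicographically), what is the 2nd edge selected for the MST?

Kruskal's algorithm — process edges by increasing weight (ties by edge label):
R1-R6 (1): add — endpoints in different components.
R1-R9 (6): add — endpoints in different components.
R1-R7 (7): add — endpoints in different components.
R5-R6 (9): add — endpoints in different components.
R6-R9 (9): skip — R9 and R6 already connected.
R1-R3 (11): add — endpoints in different components.
The 2nd edge added is R1-R9.

R1-R9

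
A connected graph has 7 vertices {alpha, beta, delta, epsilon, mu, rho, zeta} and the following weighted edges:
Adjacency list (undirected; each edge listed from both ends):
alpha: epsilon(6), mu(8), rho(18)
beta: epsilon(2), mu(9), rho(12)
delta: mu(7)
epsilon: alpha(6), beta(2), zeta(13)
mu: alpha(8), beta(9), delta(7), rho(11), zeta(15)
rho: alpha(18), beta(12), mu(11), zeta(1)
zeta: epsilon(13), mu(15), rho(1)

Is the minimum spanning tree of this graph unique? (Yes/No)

Kruskal: consider edges lightest-first.
rho–zeta (1): add — endpoints in different components.
beta–epsilon (2): add — endpoints in different components.
alpha–epsilon (6): add — endpoints in different components.
delta–mu (7): add — endpoints in different components.
alpha–mu (8): add — endpoints in different components.
beta–mu (9): skip — beta and mu already connected.
mu–rho (11): add — endpoints in different components.
Every non-tree edge has weight strictly greater than the heaviest edge on the tree path between its endpoints, so the MST is unique.

Yes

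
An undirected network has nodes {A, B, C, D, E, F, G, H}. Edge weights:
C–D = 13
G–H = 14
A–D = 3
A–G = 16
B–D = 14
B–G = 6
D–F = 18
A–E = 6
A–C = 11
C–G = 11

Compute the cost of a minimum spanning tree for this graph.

69

Prim's algorithm from B:
Step 1: cheapest edge leaving the tree is B–G (6); add G.
Step 2: cheapest edge leaving the tree is C–G (11); add C.
Step 3: cheapest edge leaving the tree is A–C (11); add A.
Step 4: cheapest edge leaving the tree is A–D (3); add D.
Step 5: cheapest edge leaving the tree is A–E (6); add E.
Step 6: cheapest edge leaving the tree is G–H (14); add H.
Step 7: cheapest edge leaving the tree is D–F (18); add F.
MST edges: B–G, C–G, A–C, A–D, A–E, G–H, D–F; total weight 6+11+11+3+6+14+18 = 69.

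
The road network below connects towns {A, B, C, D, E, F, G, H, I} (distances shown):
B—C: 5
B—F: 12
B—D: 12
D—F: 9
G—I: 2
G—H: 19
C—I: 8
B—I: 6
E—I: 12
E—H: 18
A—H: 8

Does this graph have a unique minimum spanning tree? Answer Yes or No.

No

Kruskal: consider edges lightest-first.
G—I (2): add — endpoints in different components.
B—C (5): add — endpoints in different components.
B—I (6): add — endpoints in different components.
A—H (8): add — endpoints in different components.
C—I (8): skip — C and I already connected.
D—F (9): add — endpoints in different components.
B—D (12): add — endpoints in different components.
B—F (12): skip — B and F already connected.
E—I (12): add — endpoints in different components.
E—H (18): add — endpoints in different components.
Non-tree edge B—F has weight 12, equal to the heaviest edge on its tree cycle — swapping gives another MST of the same weight. Not unique.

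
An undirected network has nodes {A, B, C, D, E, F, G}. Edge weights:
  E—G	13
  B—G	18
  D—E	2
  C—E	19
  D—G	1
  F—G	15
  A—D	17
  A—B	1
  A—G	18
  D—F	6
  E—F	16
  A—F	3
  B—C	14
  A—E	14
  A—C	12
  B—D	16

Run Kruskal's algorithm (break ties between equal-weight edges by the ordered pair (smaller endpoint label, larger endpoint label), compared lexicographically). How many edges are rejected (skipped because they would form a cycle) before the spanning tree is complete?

Kruskal: consider edges lightest-first.
A—B (1): add — endpoints in different components.
D—G (1): add — endpoints in different components.
D—E (2): add — endpoints in different components.
A—F (3): add — endpoints in different components.
D—F (6): add — endpoints in different components.
A—C (12): add — endpoints in different components.
Edges rejected before the tree was complete: 0.

0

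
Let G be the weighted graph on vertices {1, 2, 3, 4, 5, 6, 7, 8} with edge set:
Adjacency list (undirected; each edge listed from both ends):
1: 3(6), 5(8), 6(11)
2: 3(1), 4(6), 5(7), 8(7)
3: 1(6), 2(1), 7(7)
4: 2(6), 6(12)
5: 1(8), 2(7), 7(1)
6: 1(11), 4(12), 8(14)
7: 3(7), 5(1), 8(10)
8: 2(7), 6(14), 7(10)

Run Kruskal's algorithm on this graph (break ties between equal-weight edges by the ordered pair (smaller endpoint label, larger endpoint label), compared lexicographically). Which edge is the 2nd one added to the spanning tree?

5-7

Sort edges by weight, then run Kruskal:
2 3 (1): add — endpoints in different components.
5 7 (1): add — endpoints in different components.
1 3 (6): add — endpoints in different components.
2 4 (6): add — endpoints in different components.
2 5 (7): add — endpoints in different components.
2 8 (7): add — endpoints in different components.
3 7 (7): skip — 3 and 7 already connected.
1 5 (8): skip — 1 and 5 already connected.
7 8 (10): skip — 7 and 8 already connected.
1 6 (11): add — endpoints in different components.
The 2nd edge added is 5 7.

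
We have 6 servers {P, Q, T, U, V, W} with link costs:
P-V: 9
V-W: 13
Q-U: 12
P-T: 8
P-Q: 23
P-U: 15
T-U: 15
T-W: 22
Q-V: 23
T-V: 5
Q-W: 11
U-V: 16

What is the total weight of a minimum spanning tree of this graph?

Prim's algorithm from Q:
Step 1: cheapest edge leaving the tree is Q-W (11); add W.
Step 2: cheapest edge leaving the tree is Q-U (12); add U.
Step 3: cheapest edge leaving the tree is V-W (13); add V.
Step 4: cheapest edge leaving the tree is T-V (5); add T.
Step 5: cheapest edge leaving the tree is P-T (8); add P.
MST edges: Q-W, Q-U, V-W, T-V, P-T; total weight 11+12+13+5+8 = 49.

49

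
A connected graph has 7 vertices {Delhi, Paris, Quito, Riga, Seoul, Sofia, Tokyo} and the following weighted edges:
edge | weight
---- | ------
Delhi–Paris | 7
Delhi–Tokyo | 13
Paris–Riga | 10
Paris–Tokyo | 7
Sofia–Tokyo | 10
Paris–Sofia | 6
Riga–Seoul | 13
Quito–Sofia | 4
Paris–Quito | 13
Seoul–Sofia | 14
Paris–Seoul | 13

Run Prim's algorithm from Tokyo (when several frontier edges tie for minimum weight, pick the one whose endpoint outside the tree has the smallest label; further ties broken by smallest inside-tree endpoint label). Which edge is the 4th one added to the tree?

Prim, starting at Tokyo.
Step 1: frontier [Paris–Tokyo 7, Sofia–Tokyo 10, Delhi–Tokyo 13] → take Paris–Tokyo (7); add Paris.
Step 2: frontier [Paris–Sofia 6, Delhi–Paris 7, Paris–Riga 10, Paris–Quito 13, Paris–Seoul 13, Sofia–Tokyo 10, Delhi–Tokyo 13] → take Paris–Sofia (6); add Sofia.
Step 3: frontier [Delhi–Paris 7, Paris–Riga 10, Paris–Quito 13, Paris–Seoul 13, Quito–Sofia 4, Seoul–Sofia 14, Delhi–Tokyo 13] → take Quito–Sofia (4); add Quito.
Step 4: frontier [Delhi–Paris 7, Paris–Riga 10, Paris–Seoul 13, Seoul–Sofia 14, Delhi–Tokyo 13] → take Delhi–Paris (7); add Delhi.
Step 5: frontier [Paris–Riga 10, Paris–Seoul 13, Seoul–Sofia 14] → take Paris–Riga (10); add Riga.
Step 6: frontier [Paris–Seoul 13, Riga–Seoul 13, Seoul–Sofia 14] → take Paris–Seoul (13); add Seoul.
The 4th edge added is Delhi–Paris.

Delhi-Paris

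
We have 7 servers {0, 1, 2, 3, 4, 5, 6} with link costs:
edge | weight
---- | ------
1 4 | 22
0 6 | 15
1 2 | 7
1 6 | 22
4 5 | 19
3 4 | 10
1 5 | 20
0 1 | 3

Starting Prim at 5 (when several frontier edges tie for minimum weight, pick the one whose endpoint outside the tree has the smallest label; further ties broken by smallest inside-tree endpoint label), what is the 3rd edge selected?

Prim, starting at 5.
Step 1: frontier [4 5 19, 1 5 20] → take 4 5 (19); add 4.
Step 2: frontier [3 4 10, 1 4 22, 1 5 20] → take 3 4 (10); add 3.
Step 3: frontier [1 4 22, 1 5 20] → take 1 5 (20); add 1.
Step 4: frontier [0 1 3, 1 2 7, 1 6 22] → take 0 1 (3); add 0.
Step 5: frontier [0 6 15, 1 2 7, 1 6 22] → take 1 2 (7); add 2.
Step 6: frontier [0 6 15, 1 6 22] → take 0 6 (15); add 6.
The 3rd edge added is 1 5.

1-5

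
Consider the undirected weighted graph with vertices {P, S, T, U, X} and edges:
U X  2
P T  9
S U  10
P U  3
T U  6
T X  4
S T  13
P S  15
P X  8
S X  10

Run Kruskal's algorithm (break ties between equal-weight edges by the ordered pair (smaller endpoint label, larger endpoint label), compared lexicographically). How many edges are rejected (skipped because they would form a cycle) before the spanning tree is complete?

Kruskal's algorithm — process edges by increasing weight (ties by edge label):
U X (2): add — endpoints in different components.
P U (3): add — endpoints in different components.
T X (4): add — endpoints in different components.
T U (6): skip — T and U already connected.
P X (8): skip — P and X already connected.
P T (9): skip — T and P already connected.
S U (10): add — endpoints in different components.
Edges rejected before the tree was complete: 3.

3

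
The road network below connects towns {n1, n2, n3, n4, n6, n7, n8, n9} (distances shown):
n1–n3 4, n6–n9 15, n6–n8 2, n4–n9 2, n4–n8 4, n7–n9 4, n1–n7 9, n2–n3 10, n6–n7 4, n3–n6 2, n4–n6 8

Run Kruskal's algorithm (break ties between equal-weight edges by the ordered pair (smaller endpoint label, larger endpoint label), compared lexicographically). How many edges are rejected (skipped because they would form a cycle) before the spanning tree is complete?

3

Sort edges by weight, then run Kruskal:
n3–n6 (2): add — endpoints in different components.
n4–n9 (2): add — endpoints in different components.
n6–n8 (2): add — endpoints in different components.
n1–n3 (4): add — endpoints in different components.
n4–n8 (4): add — endpoints in different components.
n6–n7 (4): add — endpoints in different components.
n7–n9 (4): skip — n9 and n7 already connected.
n4–n6 (8): skip — n6 and n4 already connected.
n1–n7 (9): skip — n7 and n1 already connected.
n2–n3 (10): add — endpoints in different components.
Edges rejected before the tree was complete: 3.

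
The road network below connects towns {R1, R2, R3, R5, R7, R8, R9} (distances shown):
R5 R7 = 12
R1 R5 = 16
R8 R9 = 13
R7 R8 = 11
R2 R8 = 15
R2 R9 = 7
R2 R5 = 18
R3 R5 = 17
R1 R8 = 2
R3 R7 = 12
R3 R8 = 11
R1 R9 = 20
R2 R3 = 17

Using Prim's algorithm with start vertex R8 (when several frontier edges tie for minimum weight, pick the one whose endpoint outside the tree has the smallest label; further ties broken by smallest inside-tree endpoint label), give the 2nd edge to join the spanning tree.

R3-R8

Prim's algorithm from R8:
Step 1: cheapest edge leaving the tree is R1 R8 (2); add R1.
Step 2: cheapest edge leaving the tree is R3 R8 (11); add R3.
Step 3: cheapest edge leaving the tree is R7 R8 (11); add R7.
Step 4: cheapest edge leaving the tree is R5 R7 (12); add R5.
Step 5: cheapest edge leaving the tree is R8 R9 (13); add R9.
Step 6: cheapest edge leaving the tree is R2 R9 (7); add R2.
The 2nd edge added is R3 R8.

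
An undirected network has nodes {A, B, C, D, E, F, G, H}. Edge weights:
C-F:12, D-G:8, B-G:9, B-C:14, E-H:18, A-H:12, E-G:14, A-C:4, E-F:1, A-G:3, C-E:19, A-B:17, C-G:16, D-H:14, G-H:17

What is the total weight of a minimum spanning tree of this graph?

49

Prim's algorithm from A:
Step 1: cheapest edge leaving the tree is A-G (3); add G.
Step 2: cheapest edge leaving the tree is A-C (4); add C.
Step 3: cheapest edge leaving the tree is D-G (8); add D.
Step 4: cheapest edge leaving the tree is B-G (9); add B.
Step 5: cheapest edge leaving the tree is C-F (12); add F.
Step 6: cheapest edge leaving the tree is E-F (1); add E.
Step 7: cheapest edge leaving the tree is A-H (12); add H.
MST edges: A-G, A-C, D-G, B-G, C-F, E-F, A-H; total weight 3+4+8+9+12+1+12 = 49.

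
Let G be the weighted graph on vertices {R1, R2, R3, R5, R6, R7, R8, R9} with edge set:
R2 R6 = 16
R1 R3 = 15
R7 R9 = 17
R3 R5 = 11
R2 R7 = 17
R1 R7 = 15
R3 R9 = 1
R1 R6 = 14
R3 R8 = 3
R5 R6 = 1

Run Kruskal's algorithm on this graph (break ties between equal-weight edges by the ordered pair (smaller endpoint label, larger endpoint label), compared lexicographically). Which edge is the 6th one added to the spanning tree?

Kruskal's algorithm — process edges by increasing weight (ties by edge label):
R3 R9 (1): add — endpoints in different components.
R5 R6 (1): add — endpoints in different components.
R3 R8 (3): add — endpoints in different components.
R3 R5 (11): add — endpoints in different components.
R1 R6 (14): add — endpoints in different components.
R1 R3 (15): skip — R1 and R3 already connected.
R1 R7 (15): add — endpoints in different components.
R2 R6 (16): add — endpoints in different components.
The 6th edge added is R1 R7.

R1-R7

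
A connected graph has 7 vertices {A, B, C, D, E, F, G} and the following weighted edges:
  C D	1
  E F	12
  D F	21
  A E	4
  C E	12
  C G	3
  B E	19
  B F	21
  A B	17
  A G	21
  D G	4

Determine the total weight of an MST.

Kruskal: consider edges lightest-first.
C D (1): add — endpoints in different components.
C G (3): add — endpoints in different components.
A E (4): add — endpoints in different components.
D G (4): skip — D and G already connected.
C E (12): add — endpoints in different components.
E F (12): add — endpoints in different components.
A B (17): add — endpoints in different components.
MST edges: C D, C G, A E, C E, E F, A B; total weight 1+3+4+12+12+17 = 49.

49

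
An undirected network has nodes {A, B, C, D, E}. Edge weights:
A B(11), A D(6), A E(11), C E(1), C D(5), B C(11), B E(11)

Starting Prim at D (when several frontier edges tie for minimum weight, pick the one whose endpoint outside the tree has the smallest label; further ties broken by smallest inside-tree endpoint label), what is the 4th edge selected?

Prim, starting at D.
Step 1: frontier [C D 5, A D 6] → take C D (5); add C.
Step 2: frontier [C E 1, B C 11, A D 6] → take C E (1); add E.
Step 3: frontier [B C 11, A D 6, A E 11, B E 11] → take A D (6); add A.
Step 4: frontier [A B 11, B C 11, B E 11] → take A B (11); add B.
The 4th edge added is A B.

A-B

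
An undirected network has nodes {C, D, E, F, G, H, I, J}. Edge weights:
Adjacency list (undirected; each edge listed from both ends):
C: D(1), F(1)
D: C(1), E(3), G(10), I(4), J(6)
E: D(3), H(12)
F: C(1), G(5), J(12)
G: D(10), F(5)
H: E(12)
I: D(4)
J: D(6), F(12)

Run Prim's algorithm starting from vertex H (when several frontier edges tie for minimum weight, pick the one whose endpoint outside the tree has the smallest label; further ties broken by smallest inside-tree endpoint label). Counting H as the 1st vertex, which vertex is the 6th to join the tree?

Prim, starting at H.
Step 1: cheapest edge leaving the tree is E H (12); add E.
Step 2: cheapest edge leaving the tree is D E (3); add D.
Step 3: cheapest edge leaving the tree is C D (1); add C.
Step 4: cheapest edge leaving the tree is C F (1); add F.
Step 5: cheapest edge leaving the tree is D I (4); add I.
Step 6: cheapest edge leaving the tree is F G (5); add G.
Step 7: cheapest edge leaving the tree is D J (6); add J.
Vertex order: H, E, D, C, F, I, G, J. The 6th vertex is I.

I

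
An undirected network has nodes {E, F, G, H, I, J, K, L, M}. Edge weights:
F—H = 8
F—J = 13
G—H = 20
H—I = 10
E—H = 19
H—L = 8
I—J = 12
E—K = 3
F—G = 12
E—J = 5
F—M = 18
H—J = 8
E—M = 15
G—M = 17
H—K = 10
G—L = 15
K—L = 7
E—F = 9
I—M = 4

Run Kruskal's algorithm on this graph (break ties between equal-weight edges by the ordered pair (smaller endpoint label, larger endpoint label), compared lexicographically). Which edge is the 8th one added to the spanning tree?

F-G

Kruskal's algorithm — process edges by increasing weight (ties by edge label):
E—K (3): add — endpoints in different components.
I—M (4): add — endpoints in different components.
E—J (5): add — endpoints in different components.
K—L (7): add — endpoints in different components.
F—H (8): add — endpoints in different components.
H—J (8): add — endpoints in different components.
H—L (8): skip — H and L already connected.
E—F (9): skip — E and F already connected.
H—I (10): add — endpoints in different components.
H—K (10): skip — H and K already connected.
F—G (12): add — endpoints in different components.
The 8th edge added is F—G.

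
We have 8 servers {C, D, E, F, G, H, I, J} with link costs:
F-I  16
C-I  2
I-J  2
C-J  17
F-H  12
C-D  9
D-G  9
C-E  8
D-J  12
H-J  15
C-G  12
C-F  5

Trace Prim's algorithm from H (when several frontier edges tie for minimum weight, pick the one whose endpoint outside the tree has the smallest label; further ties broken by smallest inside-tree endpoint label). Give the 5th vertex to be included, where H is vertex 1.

J

Prim's algorithm from H:
Step 1: frontier [F-H 12, H-J 15] → take F-H (12); add F.
Step 2: frontier [C-F 5, F-I 16, H-J 15] → take C-F (5); add C.
Step 3: frontier [C-I 2, C-E 8, C-D 9, C-G 12, C-J 17, F-I 16, H-J 15] → take C-I (2); add I.
Step 4: frontier [C-E 8, C-D 9, C-G 12, C-J 17, H-J 15, I-J 2] → take I-J (2); add J.
Step 5: frontier [C-E 8, C-D 9, C-G 12, D-J 12] → take C-E (8); add E.
Step 6: frontier [C-D 9, C-G 12, D-J 12] → take C-D (9); add D.
Step 7: frontier [C-G 12, D-G 9] → take D-G (9); add G.
Vertex order: H, F, C, I, J, E, D, G. The 5th vertex is J.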